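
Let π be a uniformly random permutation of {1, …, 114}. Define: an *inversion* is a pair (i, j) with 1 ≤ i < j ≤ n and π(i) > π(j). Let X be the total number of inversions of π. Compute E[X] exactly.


Write X = Σ X_I over the C(114, 2) = 6441 pairs i < j, with X_I the indicator of one inversion.
There are 6441 indicators.
For each fixed pair i < j, the values π(i) and π(j) are two distinct elements of {1, …, 114} in uniformly random order; by symmetry P[π(i) > π(j)] = 1/2.
By linearity: E[X] = 6441 · (1/2) = C(114, 2) · (1/2) = 6441/2 = 6441/2 ≈ 3220.50000.

E[X] = 6441/2 = 3220.50000.


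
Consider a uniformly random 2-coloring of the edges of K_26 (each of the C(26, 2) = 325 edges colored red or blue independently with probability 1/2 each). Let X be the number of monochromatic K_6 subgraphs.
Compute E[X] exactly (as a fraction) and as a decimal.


Let X = Σ_S X_S over the C(26, 6) = 230230 subsets S of size 6, where X_S = 1 if the K_6 on S is monochromatic.
For a fixed S, the K_6 on S has C(6, 2) = 15 edges. P[all 15 edges red] = (1/2)^15, and likewise for blue, so P[monochromatic] = 2·(1/2)^15 = 2^{1 − 15} = 1/16384.
By linearity: E[X] = C(26, 6) · 2^{1 − 15} = 230230 · 1/16384 = 115115/8192.
Numerically: E[X] ≈ 14.05212.

E[X] = C(26,6)·2^(1−C(6,2)) = 115115/8192 ≈ 14.05212.


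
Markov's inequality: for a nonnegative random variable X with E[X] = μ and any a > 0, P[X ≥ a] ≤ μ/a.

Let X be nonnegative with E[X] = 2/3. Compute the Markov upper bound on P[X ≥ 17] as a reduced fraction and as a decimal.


μ = E[X] = 2/3, a = 17.
Markov: P[X ≥ 17] ≤ μ/a = (2/3)/17 = 2/51.
Numerically: ≈ 0.03922.
(Since a = 17 > μ = 0.66667, the bound 2/51 is < 1 and informative.)

P[X ≥ 17] ≤ 2/51 ≈ 0.03922.


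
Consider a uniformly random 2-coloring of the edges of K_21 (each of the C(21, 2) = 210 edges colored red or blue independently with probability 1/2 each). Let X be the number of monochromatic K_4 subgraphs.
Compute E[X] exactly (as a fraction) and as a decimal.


Let X = Σ_S X_S over the C(21, 4) = 5985 subsets S of size 4, where X_S = 1 if the K_4 on S is monochromatic.
For a fixed S, the K_4 on S has C(4, 2) = 6 edges. P[all 6 edges red] = (1/2)^6, and likewise for blue, so P[monochromatic] = 2·(1/2)^6 = 2^{1 − 6} = 1/32.
By linearity of expectation: E[X] = C(21, 4) · 2^{1 − 6} = 5985 · 1/32 = 5985/32.
Numerically: E[X] ≈ 187.031250.

E[X] = C(21,4)·2^(1−C(4,2)) = 5985/32 ≈ 187.031250.


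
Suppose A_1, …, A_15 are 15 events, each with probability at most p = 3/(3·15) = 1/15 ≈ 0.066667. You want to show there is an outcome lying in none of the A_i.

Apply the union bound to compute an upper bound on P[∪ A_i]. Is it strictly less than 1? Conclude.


Union bound: P[∪_{i=1}^{15} A_i] ≤ Σ_i P[A_i] ≤ 15·p = 15·(1/15) = 1.
Numerically: 1 ≈ 1.000000.
Is 1 < 1? NO.
Since the bound 1 is ≥ 1, the union bound is uninformative here; it does NOT by itself certify existence.

15·p = 1 ≈ 1.000000; existence NOT certified by the union bound.


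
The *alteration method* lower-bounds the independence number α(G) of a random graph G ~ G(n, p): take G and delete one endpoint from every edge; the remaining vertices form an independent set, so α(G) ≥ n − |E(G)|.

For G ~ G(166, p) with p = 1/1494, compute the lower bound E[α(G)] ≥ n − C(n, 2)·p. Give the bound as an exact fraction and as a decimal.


E[|E(G)|] = C(166, 2)·p = 13695 · (1/1494) = 55/6.
E[α(G)] ≥ n − E[|E(G)|] = 166 − 55/6 = 941/6.
Numerically: ≈ 156.8333.
(This is only a lower bound; the true E[α(G)] may be larger.)

E[α(G)] ≥ 941/6 ≈ 156.8333.


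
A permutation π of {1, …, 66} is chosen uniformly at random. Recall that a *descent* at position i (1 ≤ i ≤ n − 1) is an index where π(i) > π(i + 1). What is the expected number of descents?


Write X = Σ X_I over i = 1, …, 65, with X_I the indicator of one descent.
There are 65 indicators.
For each fixed i, the pair (π(i), π(i+1)) is a uniformly random ordered pair of distinct values from {1, …, 66}; by symmetry P[π(i) > π(i+1)] = 1/2.
By linearity: E[X] = 65 · (1/2) = (66 − 1) · (1/2) = 65/2 ≈ 32.500.

E[X] = 65/2 = 32.500.


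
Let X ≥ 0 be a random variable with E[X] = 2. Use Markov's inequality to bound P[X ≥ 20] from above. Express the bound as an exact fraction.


μ = E[X] = 2, a = 20.
Markov: P[X ≥ 20] ≤ μ/a = (2)/20 = 1/10.
Numerically: ≈ 0.100000.
(Since a = 20 > μ = 2.000000, the bound 1/10 is < 1 and informative.)

P[X ≥ 20] ≤ 1/10 ≈ 0.100000.


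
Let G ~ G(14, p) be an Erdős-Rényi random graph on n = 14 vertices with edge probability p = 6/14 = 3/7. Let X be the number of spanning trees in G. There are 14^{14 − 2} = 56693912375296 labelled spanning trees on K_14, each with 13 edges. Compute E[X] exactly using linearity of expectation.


K_14 has 14^{14 − 2} = 56693912375296 labelled spanning trees.
For each such spanning tree H, let X_H = 1 if all 13 edges of H are present in G. Then P[X_H = 1] = p^{13} = (3/7)^{13} = 1594323/96889010407.
By linearity of expectation: E[X] = Σ_H E[X_H] = 56693912375296 · p^{13} = 56693912375296 · 1594323/96889010407 = 6530347008/7.
Numerically: E[X] ≈ 9.3291e+08.

E[X] = 56693912375296 · (3/7)^{13} = 6530347008/7 ≈ 9.3291e+08.


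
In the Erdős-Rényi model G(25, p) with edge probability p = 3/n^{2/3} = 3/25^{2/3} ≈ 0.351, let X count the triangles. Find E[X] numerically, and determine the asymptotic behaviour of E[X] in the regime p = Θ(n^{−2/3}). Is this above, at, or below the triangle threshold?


Number of potential triangles: C(25, 3) = 2300.
Each occurs with probability p³ ≈ (0.351)³ ≈ 4.32000e-02.
By linearity: E[X] = C(25, 3)·p³ ≈ 2300 · 4.32000e-02 ≈ 99.360.
Since α = 2/3 < 1, p = c/n^{2/3} ≫ 1/n is above the triangle threshold p ~ 1/n. Asymptotically E[X] ~ (c³/6)·n^{3(1−α)} = (3³/6)·n^{1} → ∞; triangles are abundant w.h.p.

E[X] ≈ 99.360; in regime p = Θ(1/n^{2/3}) E[X] diverges (above the triangle threshold p ~ 1/n).


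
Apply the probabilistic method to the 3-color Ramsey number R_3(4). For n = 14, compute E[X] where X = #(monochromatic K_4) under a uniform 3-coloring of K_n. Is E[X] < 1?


E[X] = C(14, 4) · 3^{1 − 6} = 1001 · 3^{−5} = 1001/243.
As a reduced fraction: E[X] = 1001/243 ≈ 4.119.
Is E[X] < 1? NO.
Since E[X] ≥ 1, the first-moment bound is inconclusive at n = 14; it does NOT by itself certify R_3(4) > 14.

E[X] = 1001/243 ≈ 4.119; E[X] ≥ 1; first-moment method inconclusive here.


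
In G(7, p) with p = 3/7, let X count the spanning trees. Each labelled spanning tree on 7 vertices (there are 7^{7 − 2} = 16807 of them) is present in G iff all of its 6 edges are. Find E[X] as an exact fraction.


K_7 has 7^{7 − 2} = 16807 labelled spanning trees.
For each such spanning tree H, let X_H = 1 if all 6 edges of H are present in G. Then P[X_H = 1] = p^{6} = (3/7)^{6} = 729/117649.
By linearity: E[X] = Σ_H E[X_H] = 16807 · p^{6} = 16807 · 729/117649 = 729/7.
Numerically: E[X] ≈ 104.143.

E[X] = 16807 · (3/7)^{6} = 729/7 ≈ 104.143.


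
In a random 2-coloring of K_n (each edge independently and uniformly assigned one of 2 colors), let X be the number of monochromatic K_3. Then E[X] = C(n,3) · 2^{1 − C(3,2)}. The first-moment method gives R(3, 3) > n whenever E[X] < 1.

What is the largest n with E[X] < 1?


We need C(n, 3) · 2^{1 − 3} < 1, i.e. C(n, 3) < 2^{3 − 1} = 4.
Check values of n near the boundary:
  n = 3: C(3, 3) = 1; 1 < 4? YES
  n = 4: C(4, 3) = 4; 4 < 4? NO
The largest n with C(n, 3) < 4 is n = 3 (where E[X] = 1/4 ≈ 0.250). Hence R(3, 3) > 3, i.e. R(3, 3) ≥ 4.

Largest n = 3; hence R(3, 3) > 3.


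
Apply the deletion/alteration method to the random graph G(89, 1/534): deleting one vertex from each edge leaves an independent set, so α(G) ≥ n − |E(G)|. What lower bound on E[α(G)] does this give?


E[|E(G)|] = C(89, 2)·p = 3916 · (1/534) = 22/3.
E[α(G)] ≥ n − E[|E(G)|] = 89 − 22/3 = 245/3.
Numerically: ≈ 81.6667.
(This is only a lower bound; the true E[α(G)] may be larger.)

E[α(G)] ≥ 245/3 ≈ 81.6667.


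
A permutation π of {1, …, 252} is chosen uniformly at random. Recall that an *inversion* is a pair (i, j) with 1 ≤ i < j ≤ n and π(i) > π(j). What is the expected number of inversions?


Write X = Σ X_I over the C(252, 2) = 31626 pairs i < j, with X_I the indicator of one inversion.
There are 31626 indicators.
For each fixed pair i < j, the values π(i) and π(j) are two distinct elements of {1, …, 252} in uniformly random order; by symmetry P[π(i) > π(j)] = 1/2.
By linearity: E[X] = 31626 · (1/2) = C(252, 2) · (1/2) = 31626/2 = 15813 ≈ 15813.00000.

E[X] = 15813 = 15813.00000.


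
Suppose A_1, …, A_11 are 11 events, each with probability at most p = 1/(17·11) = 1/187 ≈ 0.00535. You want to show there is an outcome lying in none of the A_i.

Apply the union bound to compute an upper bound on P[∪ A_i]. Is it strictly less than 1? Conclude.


Union bound: P[∪_{i=1}^{11} A_i] ≤ Σ_i P[A_i] ≤ 11·p = 11·(1/187) = 1/17.
Numerically: 1/17 ≈ 0.05882.
Is 1/17 < 1? YES.
Since P[∪ A_i] ≤ 1/17 < 1, the complement has P[∩ A_i^c] ≥ 1 − 1/17 = 16/17 > 0, so some outcome avoids every A_i.

11·p = 1/17 ≈ 0.05882; existence CERTIFIED by the union bound.


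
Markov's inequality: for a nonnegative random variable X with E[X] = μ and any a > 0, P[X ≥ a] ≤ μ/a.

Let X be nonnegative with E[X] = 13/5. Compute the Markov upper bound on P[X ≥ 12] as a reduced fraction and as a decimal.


μ = E[X] = 13/5, a = 12.
Markov: P[X ≥ 12] ≤ μ/a = (13/5)/12 = 13/60.
Numerically: ≈ 0.2167.
(Since a = 12 > μ = 2.6000, the bound 13/60 is < 1 and informative.)

P[X ≥ 12] ≤ 13/60 ≈ 0.2167.


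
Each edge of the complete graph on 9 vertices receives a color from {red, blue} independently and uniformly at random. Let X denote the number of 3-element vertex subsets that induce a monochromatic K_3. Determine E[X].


Let X = Σ_S X_S over the C(9, 3) = 84 subsets S of size 3, where X_S = 1 if the K_3 on S is monochromatic.
For a fixed S, the K_3 on S has C(3, 2) = 3 edges. P[all 3 edges red] = (1/2)^3, and likewise for blue, so P[monochromatic] = 2·(1/2)^3 = 2^{1 − 3} = 1/4.
Summing: E[X] = C(9, 3) · 2^{1 − 3} = 84 · 1/4 = 21.
Numerically: E[X] ≈ 21.000000.

E[X] = C(9,3)·2^(1−C(3,2)) = 21 ≈ 21.000000.


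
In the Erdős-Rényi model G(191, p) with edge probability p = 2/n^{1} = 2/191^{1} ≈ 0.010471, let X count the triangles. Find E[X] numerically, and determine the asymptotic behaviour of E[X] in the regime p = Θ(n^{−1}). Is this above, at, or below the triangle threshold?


Number of potential triangles: C(191, 3) = 1143135.
Each occurs with probability p³ ≈ (0.010471)³ ≈ 1.1481269e-06.
By linearity: E[X] = C(191, 3)·p³ ≈ 1143135 · 1.1481269e-06 ≈ 1.31246.
Here α = 1, so p = 2/n is exactly at the triangle threshold p ~ 1/n. Asymptotically E[X] → c³/6 = 2³/6 = 4/3 ≈ 1.33333, a bounded constant. In this regime the triangle count is asymptotically Poisson(c³/6).

E[X] ≈ 1.31246; in regime p = Θ(1/n^{1}) E[X] stays bounded (at the triangle threshold p ~ 1/n).


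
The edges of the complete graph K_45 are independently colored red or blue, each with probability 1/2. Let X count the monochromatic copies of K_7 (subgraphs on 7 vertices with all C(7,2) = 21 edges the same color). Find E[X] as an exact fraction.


Let X = Σ_S X_S over the C(45, 7) = 45379620 subsets S of size 7, where X_S = 1 if the K_7 on S is monochromatic.
For a fixed S, the K_7 on S has C(7, 2) = 21 edges. P[all 21 edges red] = (1/2)^21, and likewise for blue, so P[monochromatic] = 2·(1/2)^21 = 2^{1 − 21} = 1/1048576.
By linearity of expectation: E[X] = C(45, 7) · 2^{1 − 21} = 45379620 · 1/1048576 = 11344905/262144.
Numerically: E[X] ≈ 43.277.

E[X] = C(45,7)·2^(1−C(7,2)) = 11344905/262144 ≈ 43.277.


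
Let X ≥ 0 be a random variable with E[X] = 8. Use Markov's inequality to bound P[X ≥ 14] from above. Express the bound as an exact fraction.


μ = E[X] = 8, a = 14.
Markov: P[X ≥ 14] ≤ μ/a = (8)/14 = 4/7.
Numerically: ≈ 0.5714.
(Since a = 14 > μ = 8.0000, the bound 4/7 is < 1 and informative.)

P[X ≥ 14] ≤ 4/7 ≈ 0.5714.


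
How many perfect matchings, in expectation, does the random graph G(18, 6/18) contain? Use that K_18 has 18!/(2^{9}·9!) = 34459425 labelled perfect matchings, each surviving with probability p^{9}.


K_18 has 18!/(2^{9}·9!) = 34459425 labelled perfect matchings.
For each such perfect matching H, let X_H = 1 if all 9 edges of H are present in G. Then P[X_H = 1] = p^{9} = (1/3)^{9} = 1/19683.
Summing the indicators: E[X] = Σ_H E[X_H] = 34459425 · p^{9} = 34459425 · 1/19683 = 425425/243.
Numerically: E[X] ≈ 1750.7.

E[X] = 34459425 · (1/3)^{9} = 425425/243 ≈ 1750.7.


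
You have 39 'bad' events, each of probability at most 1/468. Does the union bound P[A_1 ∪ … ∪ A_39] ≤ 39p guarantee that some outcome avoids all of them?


Union bound: P[∪_{i=1}^{39} A_i] ≤ Σ_i P[A_i] ≤ 39·p = 39·(1/468) = 1/12.
Numerically: 1/12 ≈ 0.0833.
Is 1/12 < 1? YES.
Since P[∪ A_i] ≤ 1/12 < 1, the complement has P[∩ A_i^c] ≥ 1 − 1/12 = 11/12 > 0, so some outcome avoids every A_i.

39·p = 1/12 ≈ 0.0833; existence CERTIFIED by the union bound.


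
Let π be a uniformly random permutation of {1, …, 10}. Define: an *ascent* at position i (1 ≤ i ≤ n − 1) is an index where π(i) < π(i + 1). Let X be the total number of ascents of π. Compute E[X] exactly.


Write X = Σ X_I over i = 1, …, 9, with X_I the indicator of one ascent.
There are 9 indicators.
For each fixed i, the pair (π(i), π(i+1)) is a uniformly random ordered pair of distinct values from {1, …, 10}; by symmetry P[π(i) < π(i+1)] = 1/2.
By linearity: E[X] = 9 · (1/2) = (10 − 1) · (1/2) = 9/2 ≈ 4.5000.

E[X] = 9/2 = 4.5000.


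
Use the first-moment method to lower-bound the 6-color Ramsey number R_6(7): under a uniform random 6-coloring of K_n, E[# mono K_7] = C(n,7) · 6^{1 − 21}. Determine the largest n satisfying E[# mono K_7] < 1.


We need C(n, 7) · 6^{1 − 21} < 1, i.e. C(n, 7) < 6^{21 − 1} = 3656158440062976.
Check values of n near the boundary:
  n = 567: C(567, 7) = 3601671315933933; 3601671315933933 < 3656158440062976? YES
  n = 568: C(568, 7) = 3646611956239704; 3646611956239704 < 3656158440062976? YES
  n = 569: C(569, 7) = 3692032389858348; 3692032389858348 < 3656158440062976? NO
The largest n with C(n, 7) < 3656158440062976 is n = 568 (where E[X] = 16882462760369/16926659444736 ≈ 0.99739). Hence R_6(7) > 568, i.e. R_6(7) ≥ 569.

Largest n = 568; hence R_6(7) > 568.


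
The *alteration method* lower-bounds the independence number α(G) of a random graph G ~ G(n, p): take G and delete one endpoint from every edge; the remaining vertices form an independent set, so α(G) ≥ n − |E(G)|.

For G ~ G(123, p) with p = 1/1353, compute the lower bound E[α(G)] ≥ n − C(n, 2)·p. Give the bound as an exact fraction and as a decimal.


E[|E(G)|] = C(123, 2)·p = 7503 · (1/1353) = 61/11.
E[α(G)] ≥ n − E[|E(G)|] = 123 − 61/11 = 1292/11.
Numerically: ≈ 117.455.
(This is only a lower bound; the true E[α(G)] may be larger.)

E[α(G)] ≥ 1292/11 ≈ 117.455.


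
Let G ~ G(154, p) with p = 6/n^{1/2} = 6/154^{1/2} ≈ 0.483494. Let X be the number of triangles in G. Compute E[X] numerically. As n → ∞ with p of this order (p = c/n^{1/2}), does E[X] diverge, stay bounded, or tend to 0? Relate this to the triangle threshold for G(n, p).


Number of potential triangles: C(154, 3) = 596904.
Each occurs with probability p³ ≈ (0.483494)³ ≈ 1.13024520e-01.
By linearity: E[X] = C(154, 3)·p³ ≈ 596904 · 1.13024520e-01 ≈ 67464.787865.
Since α = 1/2 < 1, p = c/n^{1/2} ≫ 1/n is above the triangle threshold p ~ 1/n. Asymptotically E[X] ~ (c³/6)·n^{3(1−α)} = (6³/6)·n^{1.5} → ∞; triangles are abundant w.h.p.

E[X] ≈ 67464.787865; in regime p = Θ(1/n^{1/2}) E[X] diverges (above the triangle threshold p ~ 1/n).


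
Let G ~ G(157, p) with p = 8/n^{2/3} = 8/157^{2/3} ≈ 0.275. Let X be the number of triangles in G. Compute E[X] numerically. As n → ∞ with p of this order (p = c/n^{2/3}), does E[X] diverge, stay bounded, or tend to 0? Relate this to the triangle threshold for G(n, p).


Number of potential triangles: C(157, 3) = 632710.
Each occurs with probability p³ ≈ (0.275)³ ≈ 2.07716e-02.
By linearity: E[X] = C(157, 3)·p³ ≈ 632710 · 2.07716e-02 ≈ 13142.420.
Since α = 2/3 < 1, p = c/n^{2/3} ≫ 1/n is above the triangle threshold p ~ 1/n. Asymptotically E[X] ~ (c³/6)·n^{3(1−α)} = (8³/6)·n^{1} → ∞; triangles are abundant w.h.p.

E[X] ≈ 13142.420; in regime p = Θ(1/n^{2/3}) E[X] diverges (above the triangle threshold p ~ 1/n).


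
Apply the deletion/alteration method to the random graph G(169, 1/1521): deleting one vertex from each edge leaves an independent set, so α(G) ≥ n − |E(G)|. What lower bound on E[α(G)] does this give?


E[|E(G)|] = C(169, 2)·p = 14196 · (1/1521) = 28/3.
E[α(G)] ≥ n − E[|E(G)|] = 169 − 28/3 = 479/3.
Numerically: ≈ 159.6667.
(This is only a lower bound; the true E[α(G)] may be larger.)

E[α(G)] ≥ 479/3 ≈ 159.6667.


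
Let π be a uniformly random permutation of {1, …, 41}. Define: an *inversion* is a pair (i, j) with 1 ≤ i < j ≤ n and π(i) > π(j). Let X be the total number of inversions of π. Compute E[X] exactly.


Write X = Σ X_I over the C(41, 2) = 820 pairs i < j, with X_I the indicator of one inversion.
There are 820 indicators.
For each fixed pair i < j, the values π(i) and π(j) are two distinct elements of {1, …, 41} in uniformly random order; by symmetry P[π(i) > π(j)] = 1/2.
By linearity: E[X] = 820 · (1/2) = C(41, 2) · (1/2) = 820/2 = 410 ≈ 410.000000.

E[X] = 410 = 410.000000.


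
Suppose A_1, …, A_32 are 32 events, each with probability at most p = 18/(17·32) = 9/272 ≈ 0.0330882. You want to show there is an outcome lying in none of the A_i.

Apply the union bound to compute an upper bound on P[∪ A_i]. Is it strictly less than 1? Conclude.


Union bound: P[∪_{i=1}^{32} A_i] ≤ Σ_i P[A_i] ≤ 32·p = 32·(9/272) = 18/17.
Numerically: 18/17 ≈ 1.0588235.
Is 18/17 < 1? NO.
Since the bound 18/17 is ≥ 1, the union bound is uninformative here; it does NOT by itself certify existence.

32·p = 18/17 ≈ 1.0588235; existence NOT certified by the union bound.


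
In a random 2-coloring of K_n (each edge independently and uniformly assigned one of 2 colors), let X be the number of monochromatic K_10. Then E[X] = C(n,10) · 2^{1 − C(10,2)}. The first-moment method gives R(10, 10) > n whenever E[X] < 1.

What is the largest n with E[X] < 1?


We need C(n, 10) · 2^{1 − 45} < 1, i.e. C(n, 10) < 2^{45 − 1} = 17592186044416.
Check values of n near the boundary:
  n = 95: C(95, 10) = 10104934117421; 10104934117421 < 17592186044416? YES
  n = 96: C(96, 10) = 11279926456656; 11279926456656 < 17592186044416? YES
  n = 97: C(97, 10) = 12576469727536; 12576469727536 < 17592186044416? YES
  n = 98: C(98, 10) = 14005614014756; 14005614014756 < 17592186044416? YES
  n = 99: C(99, 10) = 15579278510796; 15579278510796 < 17592186044416? YES
  n = 100: C(100, 10) = 17310309456440; 17310309456440 < 17592186044416? YES
  n = 101: C(101, 10) = 19212541264840; 19212541264840 < 17592186044416? NO
  n = 102: C(102, 10) = 21300860967540; 21300860967540 < 17592186044416? NO
The largest n with C(n, 10) < 17592186044416 is n = 100 (where E[X] = 2163788682055/2199023255552 ≈ 0.98398). Hence R(10, 10) > 100, i.e. R(10, 10) ≥ 101.

Largest n = 100; hence R(10, 10) > 100.


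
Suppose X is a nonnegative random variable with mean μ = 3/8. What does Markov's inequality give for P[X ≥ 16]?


μ = E[X] = 3/8, a = 16.
Markov: P[X ≥ 16] ≤ μ/a = (3/8)/16 = 3/128.
Numerically: ≈ 0.023.
(Since a = 16 > μ = 0.375, the bound 3/128 is < 1 and informative.)

P[X ≥ 16] ≤ 3/128 ≈ 0.023.


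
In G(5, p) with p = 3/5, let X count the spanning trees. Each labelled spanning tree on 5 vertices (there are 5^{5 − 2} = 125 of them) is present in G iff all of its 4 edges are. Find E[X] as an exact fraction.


K_5 has 5^{5 − 2} = 125 labelled spanning trees.
For each such spanning tree H, let X_H = 1 if all 4 edges of H are present in G. Then P[X_H = 1] = p^{4} = (3/5)^{4} = 81/625.
By linearity: E[X] = Σ_H E[X_H] = 125 · p^{4} = 125 · 81/625 = 81/5.
Numerically: E[X] ≈ 16.2.

E[X] = 125 · (3/5)^{4} = 81/5 ≈ 16.2.


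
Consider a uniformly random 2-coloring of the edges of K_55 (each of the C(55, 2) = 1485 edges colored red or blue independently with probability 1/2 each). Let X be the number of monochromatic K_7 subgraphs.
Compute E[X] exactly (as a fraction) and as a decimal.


Let X = Σ_S X_S over the C(55, 7) = 202927725 subsets S of size 7, where X_S = 1 if the K_7 on S is monochromatic.
For a fixed S, the K_7 on S has C(7, 2) = 21 edges. P[all 21 edges red] = (1/2)^21, and likewise for blue, so P[monochromatic] = 2·(1/2)^21 = 2^{1 − 21} = 1/1048576.
By linearity of expectation: E[X] = C(55, 7) · 2^{1 − 21} = 202927725 · 1/1048576 = 202927725/1048576.
Numerically: E[X] ≈ 193.527.

E[X] = C(55,7)·2^(1−C(7,2)) = 202927725/1048576 ≈ 193.527.


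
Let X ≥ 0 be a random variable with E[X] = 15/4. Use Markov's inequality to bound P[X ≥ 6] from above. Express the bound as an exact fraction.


μ = E[X] = 15/4, a = 6.
Markov: P[X ≥ 6] ≤ μ/a = (15/4)/6 = 5/8.
Numerically: ≈ 0.625.
(Since a = 6 > μ = 3.750, the bound 5/8 is < 1 and informative.)

P[X ≥ 6] ≤ 5/8 ≈ 0.625.


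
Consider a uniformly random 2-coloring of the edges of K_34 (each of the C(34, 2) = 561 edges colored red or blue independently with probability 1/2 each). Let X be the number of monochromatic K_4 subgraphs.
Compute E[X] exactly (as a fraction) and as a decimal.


Let X = Σ_S X_S over the C(34, 4) = 46376 subsets S of size 4, where X_S = 1 if the K_4 on S is monochromatic.
For a fixed S, the K_4 on S has C(4, 2) = 6 edges. P[all 6 edges red] = (1/2)^6, and likewise for blue, so P[monochromatic] = 2·(1/2)^6 = 2^{1 − 6} = 1/32.
By linearity of expectation: E[X] = C(34, 4) · 2^{1 − 6} = 46376 · 1/32 = 5797/4.
Numerically: E[X] ≈ 1449.250.

E[X] = C(34,4)·2^(1−C(4,2)) = 5797/4 ≈ 1449.250.


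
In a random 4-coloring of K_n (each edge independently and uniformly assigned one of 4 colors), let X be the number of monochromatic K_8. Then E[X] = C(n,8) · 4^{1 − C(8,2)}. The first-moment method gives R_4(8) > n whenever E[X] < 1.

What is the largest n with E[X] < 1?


We need C(n, 8) · 4^{1 − 28} < 1, i.e. C(n, 8) < 4^{28 − 1} = 18014398509481984.
Check values of n near the boundary:
  n = 404: C(404, 8) = 16415071523485570; 16415071523485570 < 18014398509481984? YES
  n = 405: C(405, 8) = 16745853821188050; 16745853821188050 < 18014398509481984? YES
  n = 406: C(406, 8) = 17082453897995850; 17082453897995850 < 18014398509481984? YES
  n = 407: C(407, 8) = 17424959239309050; 17424959239309050 < 18014398509481984? YES
  n = 408: C(408, 8) = 17773458424095231; 17773458424095231 < 18014398509481984? YES
  n = 409: C(409, 8) = 18128041135797879; 18128041135797879 < 18014398509481984? NO
  n = 410: C(410, 8) = 18488798173326195; 18488798173326195 < 18014398509481984? NO
The largest n with C(n, 8) < 18014398509481984 is n = 408 (where E[X] = 17773458424095231/18014398509481984 ≈ 0.9866251). Hence R_4(8) > 408, i.e. R_4(8) ≥ 409.

Largest n = 408; hence R_4(8) > 408.


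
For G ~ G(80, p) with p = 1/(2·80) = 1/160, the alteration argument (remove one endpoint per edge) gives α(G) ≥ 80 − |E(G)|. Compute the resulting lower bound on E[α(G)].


E[|E(G)|] = C(80, 2)·p = 3160 · (1/160) = 79/4.
E[α(G)] ≥ n − E[|E(G)|] = 80 − 79/4 = 241/4.
Numerically: ≈ 60.25000.
(This is only a lower bound; the true E[α(G)] may be larger.)

E[α(G)] ≥ 241/4 ≈ 60.25000.


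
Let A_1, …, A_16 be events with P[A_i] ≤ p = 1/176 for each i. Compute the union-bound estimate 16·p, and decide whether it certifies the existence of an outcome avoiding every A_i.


Union bound: P[∪_{i=1}^{16} A_i] ≤ Σ_i P[A_i] ≤ 16·p = 16·(1/176) = 1/11.
Numerically: 1/11 ≈ 0.0909.
Is 1/11 < 1? YES.
Since P[∪ A_i] ≤ 1/11 < 1, the complement has P[∩ A_i^c] ≥ 1 − 1/11 = 10/11 > 0, so some outcome avoids every A_i.

16·p = 1/11 ≈ 0.0909; existence CERTIFIED by the union bound.


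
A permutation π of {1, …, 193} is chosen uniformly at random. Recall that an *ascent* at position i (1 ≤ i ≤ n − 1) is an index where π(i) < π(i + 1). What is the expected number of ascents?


Write X = Σ X_I over i = 1, …, 192, with X_I the indicator of one ascent.
There are 192 indicators.
For each fixed i, the pair (π(i), π(i+1)) is a uniformly random ordered pair of distinct values from {1, …, 193}; by symmetry P[π(i) < π(i+1)] = 1/2.
By linearity: E[X] = 192 · (1/2) = (193 − 1) · (1/2) = 96 ≈ 96.0000.

E[X] = 96 = 96.0000.


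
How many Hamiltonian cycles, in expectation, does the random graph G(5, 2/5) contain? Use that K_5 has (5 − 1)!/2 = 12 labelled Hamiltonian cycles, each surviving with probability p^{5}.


K_5 has (5 − 1)!/2 = 12 labelled Hamiltonian cycles.
For each such Hamiltonian cycle H, let X_H = 1 if all 5 edges of H are present in G. Then P[X_H = 1] = p^{5} = (2/5)^{5} = 32/3125.
By linearity of expectation: E[X] = Σ_H E[X_H] = 12 · p^{5} = 12 · 32/3125 = 384/3125.
Numerically: E[X] ≈ 0.123.

E[X] = 12 · (2/5)^{5} = 384/3125 ≈ 0.123.


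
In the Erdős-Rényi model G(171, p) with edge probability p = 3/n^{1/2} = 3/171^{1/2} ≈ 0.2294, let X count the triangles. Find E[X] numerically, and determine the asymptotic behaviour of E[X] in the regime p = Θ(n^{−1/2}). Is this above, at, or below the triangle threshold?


Number of potential triangles: C(171, 3) = 818805.
Each occurs with probability p³ ≈ (0.2294)³ ≈ 1.207451e-02.
By linearity: E[X] = C(171, 3)·p³ ≈ 818805 · 1.207451e-02 ≈ 9886.6711.
Since α = 1/2 < 1, p = c/n^{1/2} ≫ 1/n is above the triangle threshold p ~ 1/n. Asymptotically E[X] ~ (c³/6)·n^{3(1−α)} = (3³/6)·n^{1.5} → ∞; triangles are abundant w.h.p.

E[X] ≈ 9886.6711; in regime p = Θ(1/n^{1/2}) E[X] diverges (above the triangle threshold p ~ 1/n).


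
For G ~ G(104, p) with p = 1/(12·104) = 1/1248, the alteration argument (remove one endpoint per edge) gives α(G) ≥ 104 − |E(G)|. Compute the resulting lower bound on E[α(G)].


E[|E(G)|] = C(104, 2)·p = 5356 · (1/1248) = 103/24.
E[α(G)] ≥ n − E[|E(G)|] = 104 − 103/24 = 2393/24.
Numerically: ≈ 99.7083.
(This is only a lower bound; the true E[α(G)] may be larger.)

E[α(G)] ≥ 2393/24 ≈ 99.7083.


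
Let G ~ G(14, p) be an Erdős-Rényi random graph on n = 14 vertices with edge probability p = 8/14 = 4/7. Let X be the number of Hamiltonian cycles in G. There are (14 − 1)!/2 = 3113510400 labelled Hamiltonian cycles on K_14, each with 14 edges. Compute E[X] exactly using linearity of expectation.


K_14 has (14 − 1)!/2 = 3113510400 labelled Hamiltonian cycles.
For each such Hamiltonian cycle H, let X_H = 1 if all 14 edges of H are present in G. Then P[X_H = 1] = p^{14} = (4/7)^{14} = 268435456/678223072849.
Summing the indicators: E[X] = Σ_H E[X_H] = 3113510400 · p^{14} = 3113510400 · 268435456/678223072849 = 119396654854963200/96889010407.
Numerically: E[X] ≈ 1.23e+06.

E[X] = 3113510400 · (4/7)^{14} = 119396654854963200/96889010407 ≈ 1.23e+06.


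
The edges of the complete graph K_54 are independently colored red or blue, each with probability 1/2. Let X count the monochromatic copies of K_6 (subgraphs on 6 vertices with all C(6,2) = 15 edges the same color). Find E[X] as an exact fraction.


Let X = Σ_S X_S over the C(54, 6) = 25827165 subsets S of size 6, where X_S = 1 if the K_6 on S is monochromatic.
For a fixed S, the K_6 on S has C(6, 2) = 15 edges. P[all 15 edges red] = (1/2)^15, and likewise for blue, so P[monochromatic] = 2·(1/2)^15 = 2^{1 − 15} = 1/16384.
Summing: E[X] = C(54, 6) · 2^{1 − 15} = 25827165 · 1/16384 = 25827165/16384.
Numerically: E[X] ≈ 1576.365.

E[X] = C(54,6)·2^(1−C(6,2)) = 25827165/16384 ≈ 1576.365.


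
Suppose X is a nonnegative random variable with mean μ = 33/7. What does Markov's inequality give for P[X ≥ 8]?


μ = E[X] = 33/7, a = 8.
Markov: P[X ≥ 8] ≤ μ/a = (33/7)/8 = 33/56.
Numerically: ≈ 0.589286.
(Since a = 8 > μ = 4.714286, the bound 33/56 is < 1 and informative.)

P[X ≥ 8] ≤ 33/56 ≈ 0.589286.


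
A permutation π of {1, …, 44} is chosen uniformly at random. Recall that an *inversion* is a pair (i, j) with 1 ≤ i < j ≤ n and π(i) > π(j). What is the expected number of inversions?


Write X = Σ X_I over the C(44, 2) = 946 pairs i < j, with X_I the indicator of one inversion.
There are 946 indicators.
For each fixed pair i < j, the values π(i) and π(j) are two distinct elements of {1, …, 44} in uniformly random order; by symmetry P[π(i) > π(j)] = 1/2.
By linearity: E[X] = 946 · (1/2) = C(44, 2) · (1/2) = 946/2 = 473 ≈ 473.00000.

E[X] = 473 = 473.00000.


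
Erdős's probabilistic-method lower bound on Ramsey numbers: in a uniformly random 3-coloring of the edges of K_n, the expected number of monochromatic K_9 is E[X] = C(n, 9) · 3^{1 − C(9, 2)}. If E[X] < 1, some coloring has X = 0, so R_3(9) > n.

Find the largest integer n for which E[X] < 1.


We need C(n, 9) · 3^{1 − 36} < 1, i.e. C(n, 9) < 3^{36 − 1} = 50031545098999707.
Check values of n near the boundary:
  n = 295: C(295, 9) = 41221140106119260; 41221140106119260 < 50031545098999707? YES
  n = 296: C(296, 9) = 42513789098994080; 42513789098994080 < 50031545098999707? YES
  n = 297: C(297, 9) = 43842345008337645; 43842345008337645 < 50031545098999707? YES
  n = 298: C(298, 9) = 45207677551849890; 45207677551849890 < 50031545098999707? YES
  n = 299: C(299, 9) = 46610674441390059; 46610674441390059 < 50031545098999707? YES
  n = 300: C(300, 9) = 48052241692154700; 48052241692154700 < 50031545098999707? YES
  n = 301: C(301, 9) = 49533303936090975; 49533303936090975 < 50031545098999707? YES
  n = 302: C(302, 9) = 51054804739588650; 51054804739588650 < 50031545098999707? NO
The largest n with C(n, 9) < 50031545098999707 is n = 301 (where E[X] = 16511101312030325/16677181699666569 ≈ 0.990041). Hence R_3(9) > 301, i.e. R_3(9) ≥ 302.

Largest n = 301; hence R_3(9) > 301.


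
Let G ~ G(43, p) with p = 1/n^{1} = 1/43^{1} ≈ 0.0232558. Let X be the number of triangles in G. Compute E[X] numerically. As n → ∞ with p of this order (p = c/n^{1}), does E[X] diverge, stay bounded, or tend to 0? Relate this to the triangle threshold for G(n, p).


Number of potential triangles: C(43, 3) = 12341.
Each occurs with probability p³ ≈ (0.0232558)³ ≈ 1.25775089e-05.
By linearity: E[X] = C(43, 3)·p³ ≈ 12341 · 1.25775089e-05 ≈ 0.155219.
Here α = 1, so p = 1/n is exactly at the triangle threshold p ~ 1/n. Asymptotically E[X] → c³/6 = 1³/6 = 1/6 ≈ 0.166667, a bounded constant. In this regime the triangle count is asymptotically Poisson(c³/6).

E[X] ≈ 0.155219; in regime p = Θ(1/n^{1}) E[X] stays bounded (at the triangle threshold p ~ 1/n).


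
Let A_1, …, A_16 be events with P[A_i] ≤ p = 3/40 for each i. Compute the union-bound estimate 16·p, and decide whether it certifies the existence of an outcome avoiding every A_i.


Union bound: P[∪_{i=1}^{16} A_i] ≤ Σ_i P[A_i] ≤ 16·p = 16·(3/40) = 6/5.
Numerically: 6/5 ≈ 1.2000.
Is 6/5 < 1? NO.
Since the bound 6/5 is ≥ 1, the union bound is uninformative here; it does NOT by itself certify existence.

16·p = 6/5 ≈ 1.2000; existence NOT certified by the union bound.


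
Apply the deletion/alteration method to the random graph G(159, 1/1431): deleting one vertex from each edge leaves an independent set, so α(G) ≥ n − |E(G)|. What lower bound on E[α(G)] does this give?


E[|E(G)|] = C(159, 2)·p = 12561 · (1/1431) = 79/9.
E[α(G)] ≥ n − E[|E(G)|] = 159 − 79/9 = 1352/9.
Numerically: ≈ 150.222.
(This is only a lower bound; the true E[α(G)] may be larger.)

E[α(G)] ≥ 1352/9 ≈ 150.222.


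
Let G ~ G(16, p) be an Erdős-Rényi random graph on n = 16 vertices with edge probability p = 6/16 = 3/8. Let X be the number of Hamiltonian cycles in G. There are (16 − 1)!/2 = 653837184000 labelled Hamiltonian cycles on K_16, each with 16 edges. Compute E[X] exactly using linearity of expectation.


K_16 has (16 − 1)!/2 = 653837184000 labelled Hamiltonian cycles.
For each such Hamiltonian cycle H, let X_H = 1 if all 16 edges of H are present in G. Then P[X_H = 1] = p^{16} = (3/8)^{16} = 43046721/281474976710656.
By linearity of expectation: E[X] = Σ_H E[X_H] = 653837184000 · p^{16} = 653837184000 · 43046721/281474976710656 = 27485885585032875/274877906944.
Numerically: E[X] ≈ 1e+05.

E[X] = 653837184000 · (3/8)^{16} = 27485885585032875/274877906944 ≈ 1e+05.


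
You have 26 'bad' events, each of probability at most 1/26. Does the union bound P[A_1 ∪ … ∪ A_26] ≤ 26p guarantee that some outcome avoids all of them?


Union bound: P[∪_{i=1}^{26} A_i] ≤ Σ_i P[A_i] ≤ 26·p = 26·(1/26) = 1.
Numerically: 1 ≈ 1.00000.
Is 1 < 1? NO.
Since the bound 1 is ≥ 1, the union bound is uninformative here; it does NOT by itself certify existence.

26·p = 1 ≈ 1.00000; existence NOT certified by the union bound.


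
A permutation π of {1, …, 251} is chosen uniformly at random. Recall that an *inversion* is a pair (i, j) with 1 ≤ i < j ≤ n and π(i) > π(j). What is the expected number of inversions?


Write X = Σ X_I over the C(251, 2) = 31375 pairs i < j, with X_I the indicator of one inversion.
There are 31375 indicators.
For each fixed pair i < j, the values π(i) and π(j) are two distinct elements of {1, …, 251} in uniformly random order; by symmetry P[π(i) > π(j)] = 1/2.
By linearity: E[X] = 31375 · (1/2) = C(251, 2) · (1/2) = 31375/2 = 31375/2 ≈ 15687.500.

E[X] = 31375/2 = 15687.500.


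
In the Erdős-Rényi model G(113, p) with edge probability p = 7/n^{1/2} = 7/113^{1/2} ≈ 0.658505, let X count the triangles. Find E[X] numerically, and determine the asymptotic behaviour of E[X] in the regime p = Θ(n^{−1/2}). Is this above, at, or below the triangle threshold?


Number of potential triangles: C(113, 3) = 234136.
Each occurs with probability p³ ≈ (0.658505)³ ≈ 2.85546246e-01.
By linearity: E[X] = C(113, 3)·p³ ≈ 234136 · 2.85546246e-01 ≈ 66856.655828.
Since α = 1/2 < 1, p = c/n^{1/2} ≫ 1/n is above the triangle threshold p ~ 1/n. Asymptotically E[X] ~ (c³/6)·n^{3(1−α)} = (7³/6)·n^{1.5} → ∞; triangles are abundant w.h.p.

E[X] ≈ 66856.655828; in regime p = Θ(1/n^{1/2}) E[X] diverges (above the triangle threshold p ~ 1/n).


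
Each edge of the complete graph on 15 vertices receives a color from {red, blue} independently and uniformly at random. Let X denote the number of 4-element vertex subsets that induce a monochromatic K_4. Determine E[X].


Let X = Σ_S X_S over the C(15, 4) = 1365 subsets S of size 4, where X_S = 1 if the K_4 on S is monochromatic.
For a fixed S, the K_4 on S has C(4, 2) = 6 edges. P[all 6 edges red] = (1/2)^6, and likewise for blue, so P[monochromatic] = 2·(1/2)^6 = 2^{1 − 6} = 1/32.
By linearity: E[X] = C(15, 4) · 2^{1 − 6} = 1365 · 1/32 = 1365/32.
Numerically: E[X] ≈ 42.65625.

E[X] = C(15,4)·2^(1−C(4,2)) = 1365/32 ≈ 42.65625.


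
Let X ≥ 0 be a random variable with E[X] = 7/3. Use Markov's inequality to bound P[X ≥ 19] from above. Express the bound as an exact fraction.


μ = E[X] = 7/3, a = 19.
Markov: P[X ≥ 19] ≤ μ/a = (7/3)/19 = 7/57.
Numerically: ≈ 0.123.
(Since a = 19 > μ = 2.333, the bound 7/57 is < 1 and informative.)

P[X ≥ 19] ≤ 7/57 ≈ 0.123.


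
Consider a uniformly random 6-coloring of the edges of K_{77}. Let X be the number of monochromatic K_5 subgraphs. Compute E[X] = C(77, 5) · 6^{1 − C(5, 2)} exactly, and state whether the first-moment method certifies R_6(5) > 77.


E[X] = C(77, 5) · 6^{1 − 10} = 19757815 · 6^{−9} = 19757815/10077696.
As a reduced fraction: E[X] = 19757815/10077696 ≈ 1.961.
Is E[X] < 1? NO.
Since E[X] ≥ 1, the first-moment bound is inconclusive at n = 77; it does NOT by itself certify R_6(5) > 77.

E[X] = 19757815/10077696 ≈ 1.961; E[X] ≥ 1; first-moment method inconclusive here.


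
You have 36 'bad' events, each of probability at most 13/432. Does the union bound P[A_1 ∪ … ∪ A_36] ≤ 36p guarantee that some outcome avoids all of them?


Union bound: P[∪_{i=1}^{36} A_i] ≤ Σ_i P[A_i] ≤ 36·p = 36·(13/432) = 13/12.
Numerically: 13/12 ≈ 1.08333.
Is 13/12 < 1? NO.
Since the bound 13/12 is ≥ 1, the union bound is uninformative here; it does NOT by itself certify existence.

36·p = 13/12 ≈ 1.08333; existence NOT certified by the union bound.


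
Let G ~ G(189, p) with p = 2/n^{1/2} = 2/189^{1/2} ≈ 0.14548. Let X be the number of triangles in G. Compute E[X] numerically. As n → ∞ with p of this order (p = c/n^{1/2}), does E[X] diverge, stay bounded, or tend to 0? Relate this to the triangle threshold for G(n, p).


Number of potential triangles: C(189, 3) = 1107414.
Each occurs with probability p³ ≈ (0.14548)³ ≈ 3.0789120e-03.
By linearity: E[X] = C(189, 3)·p³ ≈ 1107414 · 3.0789120e-03 ≈ 3409.63029.
Since α = 1/2 < 1, p = c/n^{1/2} ≫ 1/n is above the triangle threshold p ~ 1/n. Asymptotically E[X] ~ (c³/6)·n^{3(1−α)} = (2³/6)·n^{1.5} → ∞; triangles are abundant w.h.p.

E[X] ≈ 3409.63029; in regime p = Θ(1/n^{1/2}) E[X] diverges (above the triangle threshold p ~ 1/n).


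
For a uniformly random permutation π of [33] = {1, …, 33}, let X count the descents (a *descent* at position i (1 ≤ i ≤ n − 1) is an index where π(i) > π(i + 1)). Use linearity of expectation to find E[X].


Write X = Σ X_I over i = 1, …, 32, with X_I the indicator of one descent.
There are 32 indicators.
For each fixed i, the pair (π(i), π(i+1)) is a uniformly random ordered pair of distinct values from {1, …, 33}; by symmetry P[π(i) > π(i+1)] = 1/2.
By linearity: E[X] = 32 · (1/2) = (33 − 1) · (1/2) = 16 ≈ 16.00000.

E[X] = 16 = 16.00000.


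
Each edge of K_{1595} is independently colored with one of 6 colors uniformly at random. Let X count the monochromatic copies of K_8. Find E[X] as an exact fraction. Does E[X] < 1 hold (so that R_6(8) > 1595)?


E[X] = C(1595, 8) · 6^{1 − 28} = 1020772636343363633895 · 6^{−27} = 1020772636343363633895/1023490369077469249536.
As a reduced fraction: E[X] = 113419181815929292655/113721152119718805504 ≈ 0.997345.
Is E[X] < 1? YES.
Since E[X] < 1, there exists a 6-coloring of K_{1595} with no monochromatic K_8; hence R_6(8) > 1595.

E[X] = 113419181815929292655/113721152119718805504 ≈ 0.997345; E[X] < 1, so R_6(8) > 1595.


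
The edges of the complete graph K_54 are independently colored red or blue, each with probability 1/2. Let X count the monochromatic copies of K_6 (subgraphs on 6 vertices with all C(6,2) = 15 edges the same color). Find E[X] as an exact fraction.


Let X = Σ_S X_S over the C(54, 6) = 25827165 subsets S of size 6, where X_S = 1 if the K_6 on S is monochromatic.
For a fixed S, the K_6 on S has C(6, 2) = 15 edges. P[all 15 edges red] = (1/2)^15, and likewise for blue, so P[monochromatic] = 2·(1/2)^15 = 2^{1 − 15} = 1/16384.
Summing: E[X] = C(54, 6) · 2^{1 − 15} = 25827165 · 1/16384 = 25827165/16384.
Numerically: E[X] ≈ 1576.365051.

E[X] = C(54,6)·2^(1−C(6,2)) = 25827165/16384 ≈ 1576.365051.


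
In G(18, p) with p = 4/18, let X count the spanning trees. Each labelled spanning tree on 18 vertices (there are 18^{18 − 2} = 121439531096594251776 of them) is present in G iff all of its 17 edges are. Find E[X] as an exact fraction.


K_18 has 18^{18 − 2} = 121439531096594251776 labelled spanning trees.
For each such spanning tree H, let X_H = 1 if all 17 edges of H are present in G. Then P[X_H = 1] = p^{17} = (2/9)^{17} = 131072/16677181699666569.
By linearity: E[X] = Σ_H E[X_H] = 121439531096594251776 · p^{17} = 121439531096594251776 · 131072/16677181699666569 = 8589934592/9.
Numerically: E[X] ≈ 9.544e+08.

E[X] = 121439531096594251776 · (2/9)^{17} = 8589934592/9 ≈ 9.544e+08.
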